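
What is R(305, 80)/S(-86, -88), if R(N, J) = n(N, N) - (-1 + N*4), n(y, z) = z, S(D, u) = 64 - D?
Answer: -457/75 ≈ -6.0933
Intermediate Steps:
R(N, J) = 1 - 3*N (R(N, J) = N - (-1 + N*4) = N - (-1 + 4*N) = N + (1 - 4*N) = 1 - 3*N)
R(305, 80)/S(-86, -88) = (1 - 3*305)/(64 - 1*(-86)) = (1 - 915)/(64 + 86) = -914/150 = -914*1/150 = -457/75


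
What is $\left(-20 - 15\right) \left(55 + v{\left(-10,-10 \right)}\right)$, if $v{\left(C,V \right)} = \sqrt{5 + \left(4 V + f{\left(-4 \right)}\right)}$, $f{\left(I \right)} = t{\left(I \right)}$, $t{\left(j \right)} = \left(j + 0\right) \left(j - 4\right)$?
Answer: $-1925 - 35 i \sqrt{3} \approx -1925.0 - 60.622 i$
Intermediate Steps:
$t{\left(j \right)} = j \left(-4 + j\right)$
$f{\left(I \right)} = I \left(-4 + I\right)$
$v{\left(C,V \right)} = \sqrt{37 + 4 V}$ ($v{\left(C,V \right)} = \sqrt{5 + \left(4 V - 4 \left(-4 - 4\right)\right)} = \sqrt{5 + \left(4 V - -32\right)} = \sqrt{5 + \left(4 V + 32\right)} = \sqrt{5 + \left(32 + 4 V\right)} = \sqrt{37 + 4 V}$)
$\left(-20 - 15\right) \left(55 + v{\left(-10,-10 \right)}\right) = \left(-20 - 15\right) \left(55 + \sqrt{37 + 4 \left(-10\right)}\right) = \left(-20 - 15\right) \left(55 + \sqrt{37 - 40}\right) = - 35 \left(55 + \sqrt{-3}\right) = - 35 \left(55 + i \sqrt{3}\right) = -1925 - 35 i \sqrt{3}$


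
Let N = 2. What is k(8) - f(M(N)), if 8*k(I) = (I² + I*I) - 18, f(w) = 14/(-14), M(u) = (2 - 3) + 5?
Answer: 59/4 ≈ 14.750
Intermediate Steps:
M(u) = 4 (M(u) = -1 + 5 = 4)
f(w) = -1 (f(w) = 14*(-1/14) = -1)
k(I) = -9/4 + I²/4 (k(I) = ((I² + I*I) - 18)/8 = ((I² + I²) - 18)/8 = (2*I² - 18)/8 = (-18 + 2*I²)/8 = -9/4 + I²/4)
k(8) - f(M(N)) = (-9/4 + (¼)*8²) - 1*(-1) = (-9/4 + (¼)*64) + 1 = (-9/4 + 16) + 1 = 55/4 + 1 = 59/4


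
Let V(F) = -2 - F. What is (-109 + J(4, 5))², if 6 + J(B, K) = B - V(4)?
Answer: 11025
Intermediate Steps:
J(B, K) = B (J(B, K) = -6 + (B - (-2 - 1*4)) = -6 + (B - (-2 - 4)) = -6 + (B - 1*(-6)) = -6 + (B + 6) = -6 + (6 + B) = B)
(-109 + J(4, 5))² = (-109 + 4)² = (-105)² = 11025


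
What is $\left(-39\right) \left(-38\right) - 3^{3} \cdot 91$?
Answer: $-975$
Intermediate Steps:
$\left(-39\right) \left(-38\right) - 3^{3} \cdot 91 = 1482 - 27 \cdot 91 = 1482 - 2457 = -975$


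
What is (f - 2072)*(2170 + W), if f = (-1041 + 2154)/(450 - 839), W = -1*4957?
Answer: 2249446227/389 ≈ 5.7826e+6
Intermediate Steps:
W = -4957
f = -1113/389 (f = 1113/(-389) = 1113*(-1/389) = -1113/389 ≈ -2.8612)
(f - 2072)*(2170 + W) = (-1113/389 - 2072)*(2170 - 4957) = -807121/389*(-2787) = 2249446227/389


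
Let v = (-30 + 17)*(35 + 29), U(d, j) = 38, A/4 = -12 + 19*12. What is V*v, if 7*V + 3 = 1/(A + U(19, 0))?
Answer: 1125280/3157 ≈ 356.44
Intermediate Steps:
A = 864 (A = 4*(-12 + 19*12) = 4*(-12 + 228) = 4*216 = 864)
v = -832 (v = -13*64 = -832)
V = -2705/6314 (V = -3/7 + 1/(7*(864 + 38)) = -3/7 + (⅐)/902 = -3/7 + (⅐)*(1/902) = -3/7 + 1/6314 = -2705/6314 ≈ -0.42841)
V*v = -2705/6314*(-832) = 1125280/3157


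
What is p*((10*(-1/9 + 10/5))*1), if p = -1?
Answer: -170/9 ≈ -18.889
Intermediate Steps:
p*((10*(-1/9 + 10/5))*1) = -10*(-1/9 + 10/5) = -10*(-1*⅑ + 10*(⅕)) = -10*(-⅑ + 2) = -10*(17/9) = -170/9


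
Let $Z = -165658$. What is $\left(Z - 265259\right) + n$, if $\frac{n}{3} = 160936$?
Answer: $51891$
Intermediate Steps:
$n = 482808$ ($n = 3 \cdot 160936 = 482808$)
$\left(Z - 265259\right) + n = \left(-165658 - 265259\right) + 482808 = -430917 + 482808 = 51891$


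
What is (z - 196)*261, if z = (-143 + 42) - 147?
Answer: -115884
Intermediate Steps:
z = -248 (z = -101 - 147 = -248)
(z - 196)*261 = (-248 - 196)*261 = -444*261 = -115884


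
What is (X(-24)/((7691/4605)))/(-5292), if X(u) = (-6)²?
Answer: -1535/376859 ≈ -0.0040731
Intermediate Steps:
X(u) = 36
(X(-24)/((7691/4605)))/(-5292) = (36/((7691/4605)))/(-5292) = (36/((7691*(1/4605))))*(-1/5292) = (36/(7691/4605))*(-1/5292) = (36*(4605/7691))*(-1/5292) = (165780/7691)*(-1/5292) = -1535/376859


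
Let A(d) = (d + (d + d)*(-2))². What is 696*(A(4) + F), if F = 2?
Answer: 101616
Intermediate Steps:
A(d) = 9*d² (A(d) = (d + (2*d)*(-2))² = (d - 4*d)² = (-3*d)² = 9*d²)
696*(A(4) + F) = 696*(9*4² + 2) = 696*(9*16 + 2) = 696*(144 + 2) = 696*146 = 101616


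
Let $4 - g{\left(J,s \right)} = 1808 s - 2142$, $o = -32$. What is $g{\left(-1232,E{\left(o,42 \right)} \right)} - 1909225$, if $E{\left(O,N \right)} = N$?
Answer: $-1983015$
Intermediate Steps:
$g{\left(J,s \right)} = 2146 - 1808 s$ ($g{\left(J,s \right)} = 4 - \left(1808 s - 2142\right) = 4 - \left(-2142 + 1808 s\right) = 2146 - 1808 s$)
$g{\left(-1232,E{\left(o,42 \right)} \right)} - 1909225 = \left(2146 - 75936\right) - 1909225 = -73790 - 1909225 = -1983015$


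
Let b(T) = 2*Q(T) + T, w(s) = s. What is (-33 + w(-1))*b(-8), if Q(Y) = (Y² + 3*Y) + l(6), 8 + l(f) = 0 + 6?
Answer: -2312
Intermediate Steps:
l(f) = -2 (l(f) = -8 + (0 + 6) = -8 + 6 = -2)
Q(Y) = -2 + Y² + 3*Y (Q(Y) = (Y² + 3*Y) - 2 = -2 + Y² + 3*Y)
b(T) = -4 + 2*T² + 7*T (b(T) = 2*(-2 + T² + 3*T) + T = (-4 + 2*T² + 6*T) + T = -4 + 2*T² + 7*T)
(-33 + w(-1))*b(-8) = (-33 - 1)*(-4 + 2*(-8)² + 7*(-8)) = -34*(-4 + 2*64 - 56) = -34*(-4 + 128 - 56) = -34*68 = -2312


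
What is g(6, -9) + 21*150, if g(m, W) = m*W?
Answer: 3096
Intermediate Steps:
g(m, W) = W*m
g(6, -9) + 21*150 = -9*6 + 21*150 = -54 + 3150 = 3096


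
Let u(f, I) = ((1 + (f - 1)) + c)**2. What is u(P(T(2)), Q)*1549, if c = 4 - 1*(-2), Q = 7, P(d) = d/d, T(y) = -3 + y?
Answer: 75901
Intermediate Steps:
P(d) = 1
c = 6 (c = 4 + 2 = 6)
u(f, I) = (6 + f)**2 (u(f, I) = ((1 + (f - 1)) + 6)**2 = ((1 + (-1 + f)) + 6)**2 = (f + 6)**2 = (6 + f)**2)
u(P(T(2)), Q)*1549 = (6 + 1)**2*1549 = 7**2*1549 = 49*1549 = 75901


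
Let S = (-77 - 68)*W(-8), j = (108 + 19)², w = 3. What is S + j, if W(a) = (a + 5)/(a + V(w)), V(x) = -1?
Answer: 48242/3 ≈ 16081.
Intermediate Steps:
j = 16129 (j = 127² = 16129)
W(a) = (5 + a)/(-1 + a) (W(a) = (a + 5)/(a - 1) = (5 + a)/(-1 + a))
S = -145/3 (S = (-77 - 68)*((5 - 8)/(-1 - 8)) = -145*(-3)/(-9) = -(-145)*(-3)/9 = -145*⅓ = -145/3 ≈ -48.333)
S + j = -145/3 + 16129 = 48242/3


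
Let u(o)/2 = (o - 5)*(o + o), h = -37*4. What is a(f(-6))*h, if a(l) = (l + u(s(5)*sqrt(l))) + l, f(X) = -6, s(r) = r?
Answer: 90576 + 14800*I*sqrt(6) ≈ 90576.0 + 36252.0*I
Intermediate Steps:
h = -148
u(o) = 4*o*(-5 + o) (u(o) = 2*((o - 5)*(o + o)) = 2*((-5 + o)*(2*o)) = 2*(2*o*(-5 + o)) = 4*o*(-5 + o))
a(l) = 2*l + 20*sqrt(l)*(-5 + 5*sqrt(l)) (a(l) = (l + 4*(5*sqrt(l))*(-5 + 5*sqrt(l))) + l = (l + 20*sqrt(l)*(-5 + 5*sqrt(l))) + l = 2*l + 20*sqrt(l)*(-5 + 5*sqrt(l)))
a(f(-6))*h = (-100*I*sqrt(6) + 102*(-6))*(-148) = (-100*I*sqrt(6) - 612)*(-148) = (-612 - 100*I*sqrt(6))*(-148) = 90576 + 14800*I*sqrt(6)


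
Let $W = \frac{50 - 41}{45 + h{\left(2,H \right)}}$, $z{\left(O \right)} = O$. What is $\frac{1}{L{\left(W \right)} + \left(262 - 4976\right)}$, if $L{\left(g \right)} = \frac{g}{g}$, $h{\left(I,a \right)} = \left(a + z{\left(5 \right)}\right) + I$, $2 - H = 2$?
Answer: $- \frac{1}{4713} \approx -0.00021218$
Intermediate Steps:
$H = 0$ ($H = 2 - 2 = 0$)
$h{\left(I,a \right)} = 5 + I + a$ ($h{\left(I,a \right)} = \left(a + 5\right) + I = \left(5 + a\right) + I = 5 + I + a$)
$W = \frac{9}{52}$ ($W = \frac{50 - 41}{45 + \left(5 + 2 + 0\right)} = \frac{9}{45 + 7} = \frac{9}{52} \approx 0.17308$)
$L{\left(g \right)} = 1$
$\frac{1}{L{\left(W \right)} + \left(262 - 4976\right)} = \frac{1}{1 + \left(262 - 4976\right)} = \frac{1}{1 - 4714} = \frac{1}{-4713} = - \frac{1}{4713}$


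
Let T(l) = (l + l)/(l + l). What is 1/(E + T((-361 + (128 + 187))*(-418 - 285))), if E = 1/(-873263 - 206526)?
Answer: 1079789/1079788 ≈ 1.0000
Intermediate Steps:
T(l) = 1 (T(l) = (2*l)/((2*l)) = (2*l)*(1/(2*l)) = 1)
E = -1/1079789 (E = 1/(-1079789) = -1/1079789 ≈ -9.2611e-7)
1/(E + T((-361 + (128 + 187))*(-418 - 285))) = 1/(-1/1079789 + 1) = 1/(1079788/1079789) = 1079789/1079788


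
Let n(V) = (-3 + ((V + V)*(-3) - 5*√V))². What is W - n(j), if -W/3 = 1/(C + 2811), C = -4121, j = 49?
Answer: -144393437/1310 ≈ -1.1022e+5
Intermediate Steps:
W = 3/1310 (W = -3/(-4121 + 2811) = -3/(-1310) = -3*(-1/1310) = 3/1310 ≈ 0.0022901)
n(V) = (-3 - 6*V - 5*√V)² (n(V) = (-3 + ((2*V)*(-3) - 5*√V))² = (-3 + (-6*V - 5*√V))² = (-3 - 6*V - 5*√V)²)
W - n(j) = 3/1310 - (3 + 5*√49 + 6*49)² = 3/1310 - (3 + 5*7 + 294)² = 3/1310 - (3 + 35 + 294)² = 3/1310 - 1*332² = 3/1310 - 1*110224 = 3/1310 - 110224 = -144393437/1310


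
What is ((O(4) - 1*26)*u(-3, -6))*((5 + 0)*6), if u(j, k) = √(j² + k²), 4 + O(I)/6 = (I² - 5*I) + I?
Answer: -4500*√5 ≈ -10062.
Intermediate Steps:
O(I) = -24 - 24*I + 6*I² (O(I) = -24 + 6*((I² - 5*I) + I) = -24 + 6*(I² - 4*I) = -24 + (-24*I + 6*I²) = -24 - 24*I + 6*I²)
((O(4) - 1*26)*u(-3, -6))*((5 + 0)*6) = (((-24 - 24*4 + 6*4²) - 1*26)*√((-3)² + (-6)²))*((5 + 0)*6) = (((-24 - 96 + 6*16) - 26)*√(9 + 36))*(5*6) = (((-24 - 96 + 96) - 26)*√45)*30 = ((-24 - 26)*(3*√5))*30 = -150*√5*30 = -4500*√5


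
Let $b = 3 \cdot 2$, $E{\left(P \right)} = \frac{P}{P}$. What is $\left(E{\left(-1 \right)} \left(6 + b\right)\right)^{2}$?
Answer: $144$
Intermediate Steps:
$E{\left(P \right)} = 1$
$b = 6$
$\left(E{\left(-1 \right)} \left(6 + b\right)\right)^{2} = \left(1 \left(6 + 6\right)\right)^{2} = \left(1 \cdot 12\right)^{2} = 12^{2} = 144$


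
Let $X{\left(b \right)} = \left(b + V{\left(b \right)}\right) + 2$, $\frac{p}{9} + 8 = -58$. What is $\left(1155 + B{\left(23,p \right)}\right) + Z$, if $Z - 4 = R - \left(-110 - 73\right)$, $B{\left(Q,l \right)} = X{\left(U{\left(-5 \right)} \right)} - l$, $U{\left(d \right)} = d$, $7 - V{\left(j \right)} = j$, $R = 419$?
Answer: $2364$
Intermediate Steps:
$p = -594$ ($p = -72 + 9 \left(-58\right) = -72 - 522 = -594$)
$V{\left(j \right)} = 7 - j$
$X{\left(b \right)} = 9$ ($X{\left(b \right)} = \left(b - \left(-7 + b\right)\right) + 2 = 7 + 2 = 9$)
$B{\left(Q,l \right)} = 9 - l$
$Z = 606$ ($Z = 4 + \left(419 - \left(-110 - 73\right)\right) = 4 + \left(419 - -183\right) = 4 + \left(419 + 183\right) = 4 + 602 = 606$)
$\left(1155 + B{\left(23,p \right)}\right) + Z = \left(1155 + \left(9 - -594\right)\right) + 606 = \left(1155 + \left(9 + 594\right)\right) + 606 = \left(1155 + 603\right) + 606 = 1758 + 606 = 2364$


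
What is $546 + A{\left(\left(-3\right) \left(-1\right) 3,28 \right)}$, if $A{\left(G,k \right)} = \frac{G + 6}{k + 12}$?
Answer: $\frac{4371}{8} \approx 546.38$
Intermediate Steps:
$A{\left(G,k \right)} = \frac{6 + G}{12 + k}$
$546 + A{\left(\left(-3\right) \left(-1\right) 3,28 \right)} = 546 + \frac{6 + \left(-3\right) \left(-1\right) 3}{12 + 28} = 546 + \frac{6 + 3 \cdot 3}{40} = 546 + \frac{6 + 9}{40} = 546 + \frac{1}{40} \cdot 15 = 546 + \frac{3}{8} = \frac{4371}{8}$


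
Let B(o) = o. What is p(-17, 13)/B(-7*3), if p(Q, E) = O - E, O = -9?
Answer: 22/21 ≈ 1.0476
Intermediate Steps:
p(Q, E) = -9 - E
p(-17, 13)/B(-7*3) = (-9 - 1*13)/((-7*3)) = (-9 - 13)/(-21) = -22*(-1/21) = 22/21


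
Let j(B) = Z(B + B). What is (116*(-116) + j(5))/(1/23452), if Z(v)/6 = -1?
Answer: -315710824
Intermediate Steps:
Z(v) = -6 (Z(v) = 6*(-1) = -6)
j(B) = -6
(116*(-116) + j(5))/(1/23452) = (116*(-116) - 6)/(1/23452) = (-13456 - 6)/(1/23452) = -13462*23452 = -315710824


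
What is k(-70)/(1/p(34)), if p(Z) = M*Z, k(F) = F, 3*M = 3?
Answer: -2380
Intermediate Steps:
M = 1 (M = (⅓)*3 = 1)
p(Z) = Z (p(Z) = 1*Z = Z)
k(-70)/(1/p(34)) = -70/(1/34) = -70/1/34 = -70*34 = -2380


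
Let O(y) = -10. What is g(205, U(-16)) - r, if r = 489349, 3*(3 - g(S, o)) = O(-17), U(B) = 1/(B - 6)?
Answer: -1468028/3 ≈ -4.8934e+5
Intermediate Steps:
U(B) = 1/(-6 + B)
g(S, o) = 19/3 (g(S, o) = 3 - ⅓*(-10) = 3 + 10/3 = 19/3)
g(205, U(-16)) - r = 19/3 - 1*489349 = 19/3 - 489349 = -1468028/3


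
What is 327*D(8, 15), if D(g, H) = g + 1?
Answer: 2943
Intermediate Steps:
D(g, H) = 1 + g
327*D(8, 15) = 327*(1 + 8) = 327*9 = 2943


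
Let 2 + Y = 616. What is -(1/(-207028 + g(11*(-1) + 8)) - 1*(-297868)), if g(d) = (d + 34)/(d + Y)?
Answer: -37678537727225/126494077 ≈ -2.9787e+5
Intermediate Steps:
Y = 614 (Y = -2 + 616 = 614)
g(d) = (34 + d)/(614 + d) (g(d) = (d + 34)/(d + 614) = (34 + d)/(614 + d))
-(1/(-207028 + g(11*(-1) + 8)) - 1*(-297868)) = -(1/(-207028 + (34 + (11*(-1) + 8))/(614 + (11*(-1) + 8))) - 1*(-297868)) = -(1/(-207028 + (34 + (-11 + 8))/(614 + (-11 + 8))) + 297868) = -(1/(-207028 + (34 - 3)/(614 - 3)) + 297868) = -(1/(-207028 + 31/611) + 297868) = -(1/(-126494077/611) + 297868) = -(-611/126494077 + 297868) = -1*37678537727225/126494077 = -37678537727225/126494077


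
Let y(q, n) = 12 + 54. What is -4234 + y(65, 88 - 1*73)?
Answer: -4168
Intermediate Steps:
y(q, n) = 66
-4234 + y(65, 88 - 1*73) = -4234 + 66 = -4168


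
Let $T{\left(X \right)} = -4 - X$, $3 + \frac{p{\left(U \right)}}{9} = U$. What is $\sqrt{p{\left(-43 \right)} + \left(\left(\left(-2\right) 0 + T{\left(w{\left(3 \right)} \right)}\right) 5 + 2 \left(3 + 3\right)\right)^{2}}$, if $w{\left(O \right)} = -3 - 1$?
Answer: $3 i \sqrt{30} \approx 16.432 i$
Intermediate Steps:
$p{\left(U \right)} = -27 + 9 U$
$w{\left(O \right)} = -4$ ($w{\left(O \right)} = -3 - 1 = -4$)
$\sqrt{p{\left(-43 \right)} + \left(\left(\left(-2\right) 0 + T{\left(w{\left(3 \right)} \right)}\right) 5 + 2 \left(3 + 3\right)\right)^{2}} = \sqrt{\left(-27 + 9 \left(-43\right)\right) + \left(\left(\left(-2\right) 0 - 0\right) 5 + 2 \left(3 + 3\right)\right)^{2}} = \sqrt{\left(-27 - 387\right) + \left(\left(0 + \left(-4 + 4\right)\right) 5 + 2 \cdot 6\right)^{2}} = \sqrt{-414 + \left(\left(0 + 0\right) 5 + 12\right)^{2}} = \sqrt{-414 + \left(0 \cdot 5 + 12\right)^{2}} = \sqrt{-414 + \left(0 + 12\right)^{2}} = \sqrt{-414 + 12^{2}} = \sqrt{-414 + 144} = \sqrt{-270} = 3 i \sqrt{30}$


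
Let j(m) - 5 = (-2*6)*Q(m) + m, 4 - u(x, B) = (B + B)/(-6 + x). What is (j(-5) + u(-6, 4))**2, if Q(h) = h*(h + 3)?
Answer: 119716/9 ≈ 13302.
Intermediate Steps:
Q(h) = h*(3 + h)
u(x, B) = 4 - 2*B/(-6 + x) (u(x, B) = 4 - (B + B)/(-6 + x) = 4 - 2*B/(-6 + x))
j(m) = 5 + m - 12*m*(3 + m) (j(m) = 5 + ((-2*6)*(m*(3 + m)) + m) = 5 + (-12*m*(3 + m) + m) = 5 + (m - 12*m*(3 + m)) = 5 + m - 12*m*(3 + m))
(j(-5) + u(-6, 4))**2 = ((5 - 5 - 12*(-5)*(3 - 5)) + 2*(-12 - 1*4 + 2*(-6))/(-6 - 6))**2 = ((5 - 5 - 12*(-5)*(-2)) + 2*(-12 - 4 - 12)/(-12))**2 = ((5 - 5 - 120) + 2*(-1/12)*(-28))**2 = (-120 + 14/3)**2 = (-346/3)**2 = 119716/9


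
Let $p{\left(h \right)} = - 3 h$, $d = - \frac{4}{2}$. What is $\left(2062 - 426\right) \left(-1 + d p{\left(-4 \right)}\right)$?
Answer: $-40900$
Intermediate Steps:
$d = -2$ ($d = \left(-4\right) \frac{1}{2} = -2$)
$\left(2062 - 426\right) \left(-1 + d p{\left(-4 \right)}\right) = \left(2062 - 426\right) \left(-1 - 2 \left(\left(-3\right) \left(-4\right)\right)\right) = 1636 \left(-1 - 24\right) = 1636 \left(-25\right) = -40900$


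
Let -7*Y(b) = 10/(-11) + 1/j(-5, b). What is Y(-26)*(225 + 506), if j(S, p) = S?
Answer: 44591/385 ≈ 115.82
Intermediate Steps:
Y(b) = 61/385 (Y(b) = -(10/(-11) + 1/(-5))/7 = -(10*(-1/11) + 1*(-⅕))/7 = -(-10/11 - ⅕)/7 = -⅐*(-61/55) = 61/385)
Y(-26)*(225 + 506) = 61*(225 + 506)/385 = (61/385)*731 = 44591/385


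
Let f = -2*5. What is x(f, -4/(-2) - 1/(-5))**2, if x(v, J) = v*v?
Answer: 10000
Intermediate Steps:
f = -10
x(v, J) = v**2
x(f, -4/(-2) - 1/(-5))**2 = ((-10)**2)**2 = 100**2 = 10000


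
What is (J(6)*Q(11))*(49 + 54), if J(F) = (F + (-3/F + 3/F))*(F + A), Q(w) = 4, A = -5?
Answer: 2472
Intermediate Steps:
J(F) = F*(-5 + F) (J(F) = (F + (-3/F + 3/F))*(F - 5) = (F + 0)*(-5 + F) = F*(-5 + F))
(J(6)*Q(11))*(49 + 54) = ((6*(-5 + 6))*4)*(49 + 54) = ((6*1)*4)*103 = (6*4)*103 = 24*103 = 2472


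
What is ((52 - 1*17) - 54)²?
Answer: 361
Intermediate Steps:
((52 - 1*17) - 54)² = ((52 - 17) - 54)² = (35 - 54)² = (-19)² = 361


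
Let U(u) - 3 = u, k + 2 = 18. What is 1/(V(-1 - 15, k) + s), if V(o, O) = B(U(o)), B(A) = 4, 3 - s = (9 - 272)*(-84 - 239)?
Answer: -1/84942 ≈ -1.1773e-5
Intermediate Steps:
k = 16 (k = -2 + 18 = 16)
U(u) = 3 + u
s = -84946 (s = 3 - (9 - 272)*(-84 - 239) = 3 - (-263)*(-323) = 3 - 1*84949 = 3 - 84949 = -84946)
V(o, O) = 4
1/(V(-1 - 15, k) + s) = 1/(4 - 84946) = 1/(-84942) = -1/84942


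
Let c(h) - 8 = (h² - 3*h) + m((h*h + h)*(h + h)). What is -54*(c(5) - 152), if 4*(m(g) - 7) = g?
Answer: 2808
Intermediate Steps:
m(g) = 7 + g/4
c(h) = 15 + h² - 3*h + h*(h + h²)/2 (c(h) = 8 + ((h² - 3*h) + (7 + ((h*h + h)*(h + h))/4)) = 8 + ((h² - 3*h) + (7 + ((h² + h)*(2*h))/4)) = 8 + ((h² - 3*h) + (7 + ((h + h²)*(2*h))/4)) = 8 + ((h² - 3*h) + (7 + (2*h*(h + h²))/4)) = 8 + ((h² - 3*h) + (7 + h*(h + h²)/2)) = 8 + (7 + h² - 3*h + h*(h + h²)/2) = 15 + h² - 3*h + h*(h + h²)/2)
-54*(c(5) - 152) = -54*((15 + (½)*5³ - 3*5 + (3/2)*5²) - 152) = -54*((15 + (½)*125 - 15 + (3/2)*25) - 152) = -54*((15 + 125/2 - 15 + 75/2) - 152) = -54*(100 - 152) = -54*(-52) = 2808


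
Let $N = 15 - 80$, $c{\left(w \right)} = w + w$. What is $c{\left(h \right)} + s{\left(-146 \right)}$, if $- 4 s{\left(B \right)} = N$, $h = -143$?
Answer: $- \frac{1079}{4} \approx -269.75$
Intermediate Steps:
$c{\left(w \right)} = 2 w$
$N = -65$
$s{\left(B \right)} = \frac{65}{4}$ ($s{\left(B \right)} = \left(- \frac{1}{4}\right) \left(-65\right) = \frac{65}{4}$)
$c{\left(h \right)} + s{\left(-146 \right)} = 2 \left(-143\right) + \frac{65}{4} = -286 + \frac{65}{4} = - \frac{1079}{4}$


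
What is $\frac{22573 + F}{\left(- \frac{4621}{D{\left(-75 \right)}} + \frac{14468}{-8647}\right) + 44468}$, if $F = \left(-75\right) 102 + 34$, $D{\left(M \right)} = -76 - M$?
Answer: $\frac{129333179}{424458115} \approx 0.3047$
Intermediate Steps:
$F = -7616$ ($F = -7650 + 34 = -7616$)
$\frac{22573 + F}{\left(- \frac{4621}{D{\left(-75 \right)}} + \frac{14468}{-8647}\right) + 44468} = \frac{22573 - 7616}{\left(- \frac{4621}{-76 - -75} + \frac{14468}{-8647}\right) + 44468} = \frac{14957}{\left(- \frac{4621}{-76 + 75} + 14468 \left(- \frac{1}{8647}\right)\right) + 44468} = \frac{14957}{\left(- \frac{4621}{-1} - \frac{14468}{8647}\right) + 44468} = \frac{14957}{\left(\left(-4621\right) \left(-1\right) - \frac{14468}{8647}\right) + 44468} = \frac{14957}{\left(4621 - \frac{14468}{8647}\right) + 44468} = \frac{14957}{\frac{39943319}{8647} + 44468} = \frac{14957}{\frac{424458115}{8647}} = 14957 \cdot \frac{8647}{424458115} = \frac{129333179}{424458115}$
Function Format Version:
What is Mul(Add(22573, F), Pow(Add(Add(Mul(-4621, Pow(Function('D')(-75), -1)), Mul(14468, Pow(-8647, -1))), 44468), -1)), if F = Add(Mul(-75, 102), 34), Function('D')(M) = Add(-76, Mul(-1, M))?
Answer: Rational(129333179, 424458115) ≈ 0.30470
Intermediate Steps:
F = -7616 (F = Add(-7650, 34) = -7616)
Mul(Add(22573, F), Pow(Add(Add(Mul(-4621, Pow(Function('D')(-75), -1)), Mul(14468, Pow(-8647, -1))), 44468), -1)) = Mul(Add(22573, -7616), Pow(Add(Add(Mul(-4621, Pow(Add(-76, Mul(-1, -75)), -1)), Mul(14468, Pow(-8647, -1))), 44468), -1)) = Mul(14957, Pow(Add(Add(Mul(-4621, Pow(Add(-76, 75), -1)), Mul(14468, Rational(-1, 8647))), 44468), -1)) = Mul(14957, Pow(Add(Add(Mul(-4621, Pow(-1, -1)), Rational(-14468, 8647)), 44468), -1)) = Mul(14957, Pow(Add(Add(Mul(-4621, -1), Rational(-14468, 8647)), 44468), -1)) = Mul(14957, Pow(Add(Add(4621, Rational(-14468, 8647)), 44468), -1)) = Mul(14957, Pow(Add(Rational(39943319, 8647), 44468), -1)) = Mul(14957, Pow(Rational(424458115, 8647), -1)) = Mul(14957, Rational(8647, 424458115)) = Rational(129333179, 424458115)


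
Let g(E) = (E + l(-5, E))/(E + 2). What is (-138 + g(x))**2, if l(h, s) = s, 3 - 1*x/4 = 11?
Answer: 4153444/225 ≈ 18460.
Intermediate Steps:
x = -32 (x = 12 - 4*11 = 12 - 44 = -32)
g(E) = 2*E/(2 + E) (g(E) = (E + E)/(E + 2) = (2*E)/(2 + E) = 2*E/(2 + E))
(-138 + g(x))**2 = (-138 + 2*(-32)/(2 - 32))**2 = (-138 + 2*(-32)/(-30))**2 = (-138 + 2*(-32)*(-1/30))**2 = (-138 + 32/15)**2 = (-2038/15)**2 = 4153444/225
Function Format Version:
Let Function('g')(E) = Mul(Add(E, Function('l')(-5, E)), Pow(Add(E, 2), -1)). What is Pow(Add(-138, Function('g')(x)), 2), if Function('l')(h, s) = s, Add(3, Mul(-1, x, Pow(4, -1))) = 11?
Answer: Rational(4153444, 225) ≈ 18460.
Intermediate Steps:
x = -32 (x = Add(12, Mul(-4, 11)) = Add(12, -44) = -32)
Function('g')(E) = Mul(2, E, Pow(Add(2, E), -1)) (Function('g')(E) = Mul(Add(E, E), Pow(Add(E, 2), -1)) = Mul(Mul(2, E), Pow(Add(2, E), -1)) = Mul(2, E, Pow(Add(2, E), -1)))
Pow(Add(-138, Function('g')(x)), 2) = Pow(Add(-138, Mul(2, -32, Pow(Add(2, -32), -1))), 2) = Pow(Add(-138, Mul(2, -32, Pow(-30, -1))), 2) = Pow(Add(-138, Mul(2, -32, Rational(-1, 30))), 2) = Pow(Add(-138, Rational(32, 15)), 2) = Pow(Rational(-2038, 15), 2) = Rational(4153444, 225)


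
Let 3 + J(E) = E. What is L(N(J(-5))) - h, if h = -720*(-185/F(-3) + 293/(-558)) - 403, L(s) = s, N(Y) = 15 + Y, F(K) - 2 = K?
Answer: 4130190/31 ≈ 1.3323e+5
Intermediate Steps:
J(E) = -3 + E
F(K) = 2 + K
h = -4129973/31 (h = -720*(-185/(2 - 3) + 293/(-558)) - 403 = -720*(-185/(-1) + 293*(-1/558)) - 403 = -720*(-185*(-1) - 293/558) - 403 = -720*(185 - 293/558) - 403 = -720*102937/558 - 403 = -4117480/31 - 403 = -4129973/31 ≈ -1.3323e+5)
L(N(J(-5))) - h = (15 + (-3 - 5)) - 1*(-4129973/31) = (15 - 8) + 4129973/31 = 7 + 4129973/31 = 4130190/31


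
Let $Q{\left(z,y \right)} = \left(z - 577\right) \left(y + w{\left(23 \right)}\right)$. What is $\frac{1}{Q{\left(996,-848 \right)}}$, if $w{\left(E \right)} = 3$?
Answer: $- \frac{1}{354055} \approx -2.8244 \cdot 10^{-6}$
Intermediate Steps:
$Q{\left(z,y \right)} = \left(-577 + z\right) \left(3 + y\right)$ ($Q{\left(z,y \right)} = \left(z - 577\right) \left(y + 3\right) = \left(-577 + z\right) \left(3 + y\right)$)
$\frac{1}{Q{\left(996,-848 \right)}} = \frac{1}{-1731 - -489296 + 3 \cdot 996 - 844608} = \frac{1}{-1731 + 489296 + 2988 - 844608} = \frac{1}{-354055} = - \frac{1}{354055}$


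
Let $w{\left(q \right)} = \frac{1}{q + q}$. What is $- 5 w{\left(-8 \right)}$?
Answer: $\frac{5}{16} \approx 0.3125$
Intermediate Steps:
$w{\left(q \right)} = \frac{1}{2 q}$
$- 5 w{\left(-8 \right)} = - 5 \frac{1}{2 \left(-8\right)} = - 5 \cdot \frac{1}{2} \left(- \frac{1}{8}\right) = \left(-5\right) \left(- \frac{1}{16}\right) = \frac{5}{16}$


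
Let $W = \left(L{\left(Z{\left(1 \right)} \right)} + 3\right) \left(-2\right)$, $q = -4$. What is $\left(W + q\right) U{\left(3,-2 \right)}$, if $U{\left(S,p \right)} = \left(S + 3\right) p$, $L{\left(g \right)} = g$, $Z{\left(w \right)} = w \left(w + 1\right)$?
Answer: $168$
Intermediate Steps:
$Z{\left(w \right)} = w \left(1 + w\right)$
$W = -10$ ($W = \left(1 \left(1 + 1\right) + 3\right) \left(-2\right) = \left(1 \cdot 2 + 3\right) \left(-2\right) = \left(2 + 3\right) \left(-2\right) = 5 \left(-2\right) = -10$)
$U{\left(S,p \right)} = p \left(3 + S\right)$ ($U{\left(S,p \right)} = \left(3 + S\right) p = p \left(3 + S\right)$)
$\left(W + q\right) U{\left(3,-2 \right)} = \left(-10 - 4\right) \left(- 2 \left(3 + 3\right)\right) = - 14 \left(\left(-2\right) 6\right) = \left(-14\right) \left(-12\right) = 168$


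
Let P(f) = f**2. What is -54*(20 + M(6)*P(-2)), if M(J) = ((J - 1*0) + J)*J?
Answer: -16632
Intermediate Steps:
M(J) = 2*J**2 (M(J) = ((J + 0) + J)*J = (J + J)*J = (2*J)*J = 2*J**2)
-54*(20 + M(6)*P(-2)) = -54*(20 + (2*6**2)*(-2)**2) = -54*(20 + (2*36)*4) = -54*(20 + 72*4) = -54*(20 + 288) = -54*308 = -16632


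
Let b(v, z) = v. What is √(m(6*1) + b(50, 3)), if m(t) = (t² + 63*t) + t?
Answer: √470 ≈ 21.679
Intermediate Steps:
m(t) = t² + 64*t
√(m(6*1) + b(50, 3)) = √((6*1)*(64 + 6*1) + 50) = √(6*(64 + 6) + 50) = √(6*70 + 50) = √(420 + 50) = √470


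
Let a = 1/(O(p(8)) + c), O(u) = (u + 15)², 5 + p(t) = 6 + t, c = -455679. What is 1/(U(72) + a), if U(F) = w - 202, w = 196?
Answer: -455103/2730619 ≈ -0.16667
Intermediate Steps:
p(t) = 1 + t (p(t) = -5 + (6 + t) = 1 + t)
U(F) = -6 (U(F) = 196 - 202 = -6)
O(u) = (15 + u)²
a = -1/455103 (a = 1/((15 + (1 + 8))² - 455679) = 1/((15 + 9)² - 455679) = 1/(24² - 455679) = 1/(576 - 455679) = 1/(-455103) = -1/455103 ≈ -2.1973e-6)
1/(U(72) + a) = 1/(-6 - 1/455103) = 1/(-2730619/455103) = -455103/2730619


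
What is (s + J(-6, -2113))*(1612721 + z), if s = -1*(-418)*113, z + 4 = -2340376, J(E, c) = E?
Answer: -34365879252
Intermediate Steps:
z = -2340380 (z = -4 - 2340376 = -2340380)
s = 47234 (s = 418*113 = 47234)
(s + J(-6, -2113))*(1612721 + z) = (47234 - 6)*(1612721 - 2340380) = 47228*(-727659) = -34365879252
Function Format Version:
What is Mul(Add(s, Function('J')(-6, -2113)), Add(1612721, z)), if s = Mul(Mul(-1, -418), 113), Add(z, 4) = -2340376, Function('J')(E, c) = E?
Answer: -34365879252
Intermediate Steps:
z = -2340380 (z = Add(-4, -2340376) = -2340380)
s = 47234 (s = Mul(418, 113) = 47234)
Mul(Add(s, Function('J')(-6, -2113)), Add(1612721, z)) = Mul(Add(47234, -6), Add(1612721, -2340380)) = Mul(47228, -727659) = -34365879252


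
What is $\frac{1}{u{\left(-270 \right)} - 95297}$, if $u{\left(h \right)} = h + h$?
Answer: $- \frac{1}{95837} \approx -1.0434 \cdot 10^{-5}$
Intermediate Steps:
$u{\left(h \right)} = 2 h$
$\frac{1}{u{\left(-270 \right)} - 95297} = \frac{1}{2 \left(-270\right) - 95297} = \frac{1}{-540 - 95297} = \frac{1}{-95837} = - \frac{1}{95837}$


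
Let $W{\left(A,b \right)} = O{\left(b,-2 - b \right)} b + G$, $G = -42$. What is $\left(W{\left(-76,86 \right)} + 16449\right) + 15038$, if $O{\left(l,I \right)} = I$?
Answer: $23877$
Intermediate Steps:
$W{\left(A,b \right)} = -42 + b \left(-2 - b\right)$ ($W{\left(A,b \right)} = \left(-2 - b\right) b - 42 = b \left(-2 - b\right) - 42 = -42 + b \left(-2 - b\right)$)
$\left(W{\left(-76,86 \right)} + 16449\right) + 15038 = \left(\left(-42 - 86 \left(2 + 86\right)\right) + 16449\right) + 15038 = \left(\left(-42 - 86 \cdot 88\right) + 16449\right) + 15038 = \left(\left(-42 - 7568\right) + 16449\right) + 15038 = \left(-7610 + 16449\right) + 15038 = 8839 + 15038 = 23877$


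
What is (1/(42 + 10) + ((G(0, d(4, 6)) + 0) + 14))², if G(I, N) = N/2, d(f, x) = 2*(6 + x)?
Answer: 1830609/2704 ≈ 677.00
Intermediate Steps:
d(f, x) = 12 + 2*x
G(I, N) = N/2 (G(I, N) = N*(½) = N/2)
(1/(42 + 10) + ((G(0, d(4, 6)) + 0) + 14))² = (1/(42 + 10) + (((12 + 2*6)/2 + 0) + 14))² = (1/52 + (((12 + 12)/2 + 0) + 14))² = (1/52 + (((½)*24 + 0) + 14))² = (1/52 + ((12 + 0) + 14))² = (1/52 + (12 + 14))² = (1/52 + 26)² = (1353/52)² = 1830609/2704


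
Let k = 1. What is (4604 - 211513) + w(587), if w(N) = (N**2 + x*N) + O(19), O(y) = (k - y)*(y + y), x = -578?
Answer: -202310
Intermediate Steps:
O(y) = 2*y*(1 - y) (O(y) = (1 - y)*(y + y) = (1 - y)*(2*y) = 2*y*(1 - y))
w(N) = -684 + N**2 - 578*N (w(N) = (N**2 - 578*N) + 2*19*(1 - 1*19) = (N**2 - 578*N) + 2*19*(1 - 19) = (N**2 - 578*N) + 2*19*(-18) = (N**2 - 578*N) - 684 = -684 + N**2 - 578*N)
(4604 - 211513) + w(587) = (4604 - 211513) + (-684 + 587**2 - 578*587) = -206909 + (-684 + 344569 - 339286) = -206909 + 4599 = -202310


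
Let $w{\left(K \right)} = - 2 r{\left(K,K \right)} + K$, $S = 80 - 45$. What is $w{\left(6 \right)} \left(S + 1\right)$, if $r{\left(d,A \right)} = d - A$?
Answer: $216$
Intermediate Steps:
$S = 35$
$w{\left(K \right)} = K$ ($w{\left(K \right)} = - 2 \left(K - K\right) + K = \left(-2\right) 0 + K = 0 + K = K$)
$w{\left(6 \right)} \left(S + 1\right) = 6 \left(35 + 1\right) = 6 \cdot 36 = 216$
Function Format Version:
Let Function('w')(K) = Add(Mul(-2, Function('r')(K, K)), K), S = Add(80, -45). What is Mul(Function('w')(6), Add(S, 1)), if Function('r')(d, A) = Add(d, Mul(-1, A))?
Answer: 216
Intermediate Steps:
S = 35
Function('w')(K) = K (Function('w')(K) = Add(Mul(-2, Add(K, Mul(-1, K))), K) = Add(Mul(-2, 0), K) = Add(0, K) = K)
Mul(Function('w')(6), Add(S, 1)) = Mul(6, Add(35, 1)) = Mul(6, 36) = 216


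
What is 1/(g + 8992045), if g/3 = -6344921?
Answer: -1/10042718 ≈ -9.9575e-8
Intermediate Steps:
g = -19034763 (g = 3*(-6344921) = -19034763)
1/(g + 8992045) = 1/(-19034763 + 8992045) = 1/(-10042718) = -1/10042718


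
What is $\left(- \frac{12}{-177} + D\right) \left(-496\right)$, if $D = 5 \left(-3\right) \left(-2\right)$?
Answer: $- \frac{879904}{59} \approx -14914.0$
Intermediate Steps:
$D = 30$ ($D = \left(-15\right) \left(-2\right) = 30$)
$\left(- \frac{12}{-177} + D\right) \left(-496\right) = \left(- \frac{12}{-177} + 30\right) \left(-496\right) = \left(\left(-12\right) \left(- \frac{1}{177}\right) + 30\right) \left(-496\right) = \left(\frac{4}{59} + 30\right) \left(-496\right) = \frac{1774}{59} \left(-496\right) = - \frac{879904}{59}$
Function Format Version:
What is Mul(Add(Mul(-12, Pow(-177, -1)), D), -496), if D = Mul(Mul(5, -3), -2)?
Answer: Rational(-879904, 59) ≈ -14914.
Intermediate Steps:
D = 30 (D = Mul(-15, -2) = 30)
Mul(Add(Mul(-12, Pow(-177, -1)), D), -496) = Mul(Add(Mul(-12, Pow(-177, -1)), 30), -496) = Mul(Add(Mul(-12, Rational(-1, 177)), 30), -496) = Mul(Add(Rational(4, 59), 30), -496) = Mul(Rational(1774, 59), -496) = Rational(-879904, 59)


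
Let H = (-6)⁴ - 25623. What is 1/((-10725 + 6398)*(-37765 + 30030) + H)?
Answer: 1/33445018 ≈ 2.9900e-8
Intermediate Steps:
H = -24327 (H = 1296 - 25623 = -24327)
1/((-10725 + 6398)*(-37765 + 30030) + H) = 1/((-10725 + 6398)*(-37765 + 30030) - 24327) = 1/(-4327*(-7735) - 24327) = 1/(33469345 - 24327) = 1/33445018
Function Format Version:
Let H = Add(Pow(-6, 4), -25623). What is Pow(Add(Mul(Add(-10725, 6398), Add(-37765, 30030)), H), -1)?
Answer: Rational(1, 33445018) ≈ 2.9900e-8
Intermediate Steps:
H = -24327 (H = Add(1296, -25623) = -24327)
Pow(Add(Mul(Add(-10725, 6398), Add(-37765, 30030)), H), -1) = Pow(Add(Mul(Add(-10725, 6398), Add(-37765, 30030)), -24327), -1) = Pow(Add(Mul(-4327, -7735), -24327), -1) = Pow(Add(33469345, -24327), -1) = Pow(33445018, -1) = Rational(1, 33445018)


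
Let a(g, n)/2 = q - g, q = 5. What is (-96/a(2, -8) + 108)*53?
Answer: 4876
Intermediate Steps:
a(g, n) = 10 - 2*g (a(g, n) = 2*(5 - g) = 10 - 2*g)
(-96/a(2, -8) + 108)*53 = (-96/(10 - 2*2) + 108)*53 = (-96/(10 - 4) + 108)*53 = (-96/6 + 108)*53 = (-96*⅙ + 108)*53 = (-16 + 108)*53 = 92*53 = 4876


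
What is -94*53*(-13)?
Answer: 64766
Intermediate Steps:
-94*53*(-13) = -4982*(-13) = 64766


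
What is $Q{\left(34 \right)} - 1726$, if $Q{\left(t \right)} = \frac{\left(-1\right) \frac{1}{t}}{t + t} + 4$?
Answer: $- \frac{3981265}{2312} \approx -1722.0$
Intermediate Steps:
$Q{\left(t \right)} = 4 - \frac{1}{2 t^{2}}$ ($Q{\left(t \right)} = \frac{\left(-1\right) \frac{1}{t}}{2 t} + 4 = \frac{1}{2 t} \left(- \frac{1}{t}\right) + 4 = - \frac{1}{2 t^{2}} + 4 = 4 - \frac{1}{2 t^{2}}$)
$Q{\left(34 \right)} - 1726 = \left(4 - \frac{1}{2 \cdot 1156}\right) - 1726 = \left(4 - \frac{1}{2312}\right) - 1726 = \frac{9247}{2312} - 1726 = - \frac{3981265}{2312}$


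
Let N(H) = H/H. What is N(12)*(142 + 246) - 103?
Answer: 285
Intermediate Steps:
N(H) = 1
N(12)*(142 + 246) - 103 = 1*(142 + 246) - 103 = 1*388 - 103 = 388 - 103 = 285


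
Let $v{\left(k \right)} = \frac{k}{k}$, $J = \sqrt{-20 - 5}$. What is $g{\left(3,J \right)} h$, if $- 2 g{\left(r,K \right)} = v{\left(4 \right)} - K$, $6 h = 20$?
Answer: $- \frac{5}{3} + \frac{25 i}{3} \approx -1.6667 + 8.3333 i$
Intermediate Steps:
$h = \frac{10}{3}$ ($h = \frac{1}{6} \cdot 20 = \frac{10}{3} \approx 3.3333$)
$J = 5 i$ ($J = \sqrt{-25} = 5 i \approx 5.0 i$)
$v{\left(k \right)} = 1$
$g{\left(r,K \right)} = - \frac{1}{2} + \frac{K}{2}$ ($g{\left(r,K \right)} = - \frac{1 - K}{2} = - \frac{1}{2} + \frac{K}{2}$)
$g{\left(3,J \right)} h = \left(- \frac{1}{2} + \frac{5 i}{2}\right) \frac{10}{3} = - \frac{5}{3} + \frac{25 i}{3}$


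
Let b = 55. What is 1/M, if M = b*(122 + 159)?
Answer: 1/15455 ≈ 6.4704e-5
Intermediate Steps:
M = 15455 (M = 55*(122 + 159) = 55*281 = 15455)
1/M = 1/15455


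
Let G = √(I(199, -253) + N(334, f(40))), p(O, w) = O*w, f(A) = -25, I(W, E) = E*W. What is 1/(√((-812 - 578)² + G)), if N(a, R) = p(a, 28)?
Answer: (1932100 + 3*I*√4555)^(-½) ≈ 0.00071942 - 3.8e-8*I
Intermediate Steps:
N(a, R) = 28*a (N(a, R) = a*28 = 28*a)
G = 3*I*√4555 (G = √(-253*199 + 28*334) = √(-50347 + 9352) = √(-40995) = 3*I*√4555 ≈ 202.47*I)
1/(√((-812 - 578)² + G)) = 1/(√((-812 - 578)² + 3*I*√4555)) = 1/(√((-1390)² + 3*I*√4555)) = 1/(√(1932100 + 3*I*√4555)) = (1932100 + 3*I*√4555)^(-½)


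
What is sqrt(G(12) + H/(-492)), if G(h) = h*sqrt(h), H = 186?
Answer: sqrt(-2542 + 161376*sqrt(3))/82 ≈ 6.4180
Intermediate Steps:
G(h) = h**(3/2)
sqrt(G(12) + H/(-492)) = sqrt(12**(3/2) + 186/(-492)) = sqrt(24*sqrt(3) + 186*(-1/492)) = sqrt(24*sqrt(3) - 31/82) = sqrt(-31/82 + 24*sqrt(3))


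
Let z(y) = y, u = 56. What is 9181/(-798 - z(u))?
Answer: -9181/854 ≈ -10.751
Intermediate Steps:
9181/(-798 - z(u)) = 9181/(-798 - 1*56) = 9181/(-798 - 56) = 9181/(-854) = 9181*(-1/854) = -9181/854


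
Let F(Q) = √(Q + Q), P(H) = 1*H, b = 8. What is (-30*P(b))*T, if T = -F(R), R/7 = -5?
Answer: 240*I*√70 ≈ 2008.0*I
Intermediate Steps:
R = -35 (R = 7*(-5) = -35)
P(H) = H
F(Q) = √2*√Q (F(Q) = √(2*Q) = √2*√Q)
T = -I*√70 (T = -√2*√(-35) = -√2*I*√35 = -I*√70 ≈ -8.3666*I)
(-30*P(b))*T = (-30*8)*(-I*√70) = -(-240)*I*√70 = 240*I*√70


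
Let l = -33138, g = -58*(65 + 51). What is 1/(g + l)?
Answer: -1/39866 ≈ -2.5084e-5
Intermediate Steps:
g = -6728 (g = -58*116 = -6728)
1/(g + l) = 1/(-6728 - 33138) = 1/(-39866) = -1/39866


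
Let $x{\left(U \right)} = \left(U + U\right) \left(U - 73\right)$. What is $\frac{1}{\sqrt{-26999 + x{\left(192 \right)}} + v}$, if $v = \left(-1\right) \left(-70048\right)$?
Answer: $\frac{70048}{4906703607} - \frac{\sqrt{18697}}{4906703607} \approx 1.4248 \cdot 10^{-5}$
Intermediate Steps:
$x{\left(U \right)} = 2 U \left(-73 + U\right)$
$v = 70048$
$\frac{1}{\sqrt{-26999 + x{\left(192 \right)}} + v} = \frac{1}{\sqrt{-26999 + 2 \cdot 192 \left(-73 + 192\right)} + 70048} = \frac{1}{\sqrt{-26999 + 2 \cdot 192 \cdot 119} + 70048} = \frac{1}{\sqrt{-26999 + 45696} + 70048} = \frac{1}{\sqrt{18697} + 70048} = \frac{1}{70048 + \sqrt{18697}}$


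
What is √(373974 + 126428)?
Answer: √500402 ≈ 707.39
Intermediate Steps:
√(373974 + 126428) = √500402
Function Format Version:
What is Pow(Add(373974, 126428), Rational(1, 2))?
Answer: Pow(500402, Rational(1, 2)) ≈ 707.39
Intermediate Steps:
Pow(Add(373974, 126428), Rational(1, 2)) = Pow(500402, Rational(1, 2))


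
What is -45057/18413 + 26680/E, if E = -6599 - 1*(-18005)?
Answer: -11330651/105009339 ≈ -0.10790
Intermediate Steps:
E = 11406 (E = -6599 + 18005 = 11406)
-45057/18413 + 26680/E = -45057/18413 + 26680/11406 = -45057*1/18413 + 26680*(1/11406) = -45057/18413 + 13340/5703 = -11330651/105009339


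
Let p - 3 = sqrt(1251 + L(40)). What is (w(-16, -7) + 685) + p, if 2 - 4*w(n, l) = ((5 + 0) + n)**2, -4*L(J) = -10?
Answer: 2633/4 + sqrt(5014)/2 ≈ 693.65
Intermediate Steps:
L(J) = 5/2 (L(J) = -1/4*(-10) = 5/2)
w(n, l) = 1/2 - (5 + n)**2/4 (w(n, l) = 1/2 - ((5 + 0) + n)**2/4 = 1/2 - (5 + n)**2/4)
p = 3 + sqrt(5014)/2 (p = 3 + sqrt(1251 + 5/2) = 3 + sqrt(2507/2) = 3 + sqrt(5014)/2 ≈ 38.405)
(w(-16, -7) + 685) + p = ((1/2 - (5 - 16)**2/4) + 685) + (3 + sqrt(5014)/2) = ((1/2 - 1/4*(-11)**2) + 685) + (3 + sqrt(5014)/2) = ((1/2 - 1/4*121) + 685) + (3 + sqrt(5014)/2) = ((1/2 - 121/4) + 685) + (3 + sqrt(5014)/2) = (-119/4 + 685) + (3 + sqrt(5014)/2) = 2621/4 + (3 + sqrt(5014)/2) = 2633/4 + sqrt(5014)/2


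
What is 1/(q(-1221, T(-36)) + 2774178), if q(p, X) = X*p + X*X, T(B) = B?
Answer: 1/2819430 ≈ 3.5468e-7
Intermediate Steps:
q(p, X) = X**2 + X*p (q(p, X) = X*p + X**2 = X**2 + X*p)
1/(q(-1221, T(-36)) + 2774178) = 1/(-36*(-36 - 1221) + 2774178) = 1/(-36*(-1257) + 2774178) = 1/(45252 + 2774178) = 1/2819430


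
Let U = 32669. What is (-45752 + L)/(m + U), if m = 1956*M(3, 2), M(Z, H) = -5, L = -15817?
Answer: -61569/22889 ≈ -2.6899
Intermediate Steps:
m = -9780 (m = 1956*(-5) = -9780)
(-45752 + L)/(m + U) = (-45752 - 15817)/(-9780 + 32669) = -61569/22889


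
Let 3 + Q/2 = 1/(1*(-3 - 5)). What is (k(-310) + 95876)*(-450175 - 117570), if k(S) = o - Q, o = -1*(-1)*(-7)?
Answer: -217730775245/4 ≈ -5.4433e+10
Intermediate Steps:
o = -7 (o = 1*(-7) = -7)
Q = -25/4 (Q = -6 + 2/((1*(-3 - 5))) = -6 + 2/((1*(-8))) = -6 + 2/(-8) = -6 + 2*(-⅛) = -6 - ¼ = -25/4 ≈ -6.2500)
k(S) = -¾ (k(S) = -7 - 1*(-25/4) = -7 + 25/4 = -¾)
(k(-310) + 95876)*(-450175 - 117570) = (-¾ + 95876)*(-450175 - 117570) = (383501/4)*(-567745) = -217730775245/4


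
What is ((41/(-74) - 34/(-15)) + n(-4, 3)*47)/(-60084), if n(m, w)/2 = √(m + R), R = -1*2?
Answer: -1901/66693240 - 47*I*√6/30042 ≈ -2.8504e-5 - 0.0038322*I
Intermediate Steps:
R = -2
n(m, w) = 2*√(-2 + m) (n(m, w) = 2*√(m - 2) = 2*√(-2 + m))
((41/(-74) - 34/(-15)) + n(-4, 3)*47)/(-60084) = ((41/(-74) - 34/(-15)) + (2*√(-2 - 4))*47)/(-60084) = ((41*(-1/74) - 34*(-1/15)) + (2*√(-6))*47)*(-1/60084) = ((-41/74 + 34/15) + (2*(I*√6))*47)*(-1/60084) = (1901/1110 + (2*I*√6)*47)*(-1/60084) = (1901/1110 + 94*I*√6)*(-1/60084) = -1901/66693240 - 47*I*√6/30042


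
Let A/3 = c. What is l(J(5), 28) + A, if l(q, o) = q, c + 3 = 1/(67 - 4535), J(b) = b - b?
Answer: -40215/4468 ≈ -9.0007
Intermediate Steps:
J(b) = 0
c = -13405/4468 (c = -3 + 1/(67 - 4535) = -3 + 1/(-4468) = -3 - 1/4468 = -13405/4468 ≈ -3.0002)
A = -40215/4468 (A = 3*(-13405/4468) = -40215/4468 ≈ -9.0007)
l(J(5), 28) + A = 0 - 40215/4468 = -40215/4468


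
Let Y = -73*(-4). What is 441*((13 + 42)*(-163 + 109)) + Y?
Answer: -1309478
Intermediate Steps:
Y = 292
441*((13 + 42)*(-163 + 109)) + Y = 441*((13 + 42)*(-163 + 109)) + 292 = 441*(55*(-54)) + 292 = 441*(-2970) + 292 = -1309770 + 292 = -1309478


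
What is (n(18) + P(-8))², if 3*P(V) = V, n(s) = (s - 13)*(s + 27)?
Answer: 444889/9 ≈ 49432.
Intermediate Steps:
n(s) = (-13 + s)*(27 + s)
P(V) = V/3
(n(18) + P(-8))² = ((-351 + 18² + 14*18) + (⅓)*(-8))² = ((-351 + 324 + 252) - 8/3)² = (225 - 8/3)² = (667/3)² = 444889/9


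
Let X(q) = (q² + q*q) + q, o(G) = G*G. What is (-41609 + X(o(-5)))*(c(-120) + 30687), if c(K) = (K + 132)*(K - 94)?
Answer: -1134151746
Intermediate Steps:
o(G) = G²
X(q) = q + 2*q² (X(q) = (q² + q²) + q = 2*q² + q = q + 2*q²)
c(K) = (-94 + K)*(132 + K) (c(K) = (132 + K)*(-94 + K) = (-94 + K)*(132 + K))
(-41609 + X(o(-5)))*(c(-120) + 30687) = (-41609 + (-5)²*(1 + 2*(-5)²))*((-12408 + (-120)² + 38*(-120)) + 30687) = (-41609 + 25*(1 + 2*25))*((-12408 + 14400 - 4560) + 30687) = (-41609 + 25*(1 + 50))*(-2568 + 30687) = (-41609 + 25*51)*28119 = (-41609 + 1275)*28119 = -40334*28119 = -1134151746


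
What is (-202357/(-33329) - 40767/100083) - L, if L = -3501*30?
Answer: 116787975332166/1111888769 ≈ 1.0504e+5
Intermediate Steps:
L = -105030
(-202357/(-33329) - 40767/100083) - L = (-202357/(-33329) - 40767/100083) - 1*(-105030) = (-202357*(-1/33329) - 40767*1/100083) + 105030 = (202357/33329 - 13589/33361) + 105030 = 6297924096/1111888769 + 105030 = 116787975332166/1111888769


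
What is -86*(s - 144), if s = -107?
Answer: 21586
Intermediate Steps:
-86*(s - 144) = -86*(-107 - 144) = -86*(-251) = 21586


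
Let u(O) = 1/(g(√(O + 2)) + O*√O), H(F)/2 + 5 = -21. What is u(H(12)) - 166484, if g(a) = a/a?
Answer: -23409148755/140609 + 104*I*√13/140609 ≈ -1.6648e+5 + 0.0026668*I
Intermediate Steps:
H(F) = -52 (H(F) = -10 + 2*(-21) = -10 - 42 = -52)
g(a) = 1
u(O) = 1/(1 + O^(3/2)) (u(O) = 1/(1 + O*√O) = 1/(1 + O^(3/2)))
u(H(12)) - 166484 = 1/(1 + (-52)^(3/2)) - 166484 = 1/(1 - 104*I*√13) - 166484 = -166484 + 1/(1 - 104*I*√13)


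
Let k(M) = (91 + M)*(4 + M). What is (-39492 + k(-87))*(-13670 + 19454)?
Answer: -230342016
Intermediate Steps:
k(M) = (4 + M)*(91 + M)
(-39492 + k(-87))*(-13670 + 19454) = (-39492 + (364 + (-87)**2 + 95*(-87)))*(-13670 + 19454) = (-39492 + (364 + 7569 - 8265))*5784 = (-39492 - 332)*5784 = -39824*5784 = -230342016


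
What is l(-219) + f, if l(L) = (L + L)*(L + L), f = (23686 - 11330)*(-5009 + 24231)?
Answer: 237698876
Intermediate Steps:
f = 237507032 (f = 12356*19222 = 237507032)
l(L) = 4*L**2 (l(L) = (2*L)*(2*L) = 4*L**2)
l(-219) + f = 4*(-219)**2 + 237507032 = 4*47961 + 237507032 = 191844 + 237507032 = 237698876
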